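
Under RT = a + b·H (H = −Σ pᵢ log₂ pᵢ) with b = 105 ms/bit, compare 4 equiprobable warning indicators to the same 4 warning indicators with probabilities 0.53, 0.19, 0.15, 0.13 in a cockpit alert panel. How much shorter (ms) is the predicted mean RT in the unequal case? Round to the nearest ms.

28 ms

Equiprobable entropy H₀ = log₂ 4 = 2.0000 bits.
Skewed entropy H = −Σ pᵢ log₂ pᵢ = 1.7339 bits.
ΔRT = b·(H₀ − H) = 105 × 0.2661 = 27.94 ms.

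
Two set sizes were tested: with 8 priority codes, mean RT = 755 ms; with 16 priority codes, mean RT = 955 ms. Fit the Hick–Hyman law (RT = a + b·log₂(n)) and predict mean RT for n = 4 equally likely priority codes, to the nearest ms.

With log₂ n on the abscissa the relation is linear; from the two conditions:
  b = (955 − 755) / (log₂ 16 − log₂ 8) = 200 / (4 − 3) = 200 ms/bit
  a = 755 − 200 × 3 = 155 ms
Then RT(4) = 155 + 200 × log₂ 4 = 155 + 200 × 2 ≈ 555.000 ms.

555 ms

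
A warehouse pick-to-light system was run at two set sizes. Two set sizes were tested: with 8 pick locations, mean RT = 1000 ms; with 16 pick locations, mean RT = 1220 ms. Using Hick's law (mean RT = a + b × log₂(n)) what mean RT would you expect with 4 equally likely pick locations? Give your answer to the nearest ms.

780 ms

Fit slope and intercept:
  b = (1220 − 1000) / (log₂ 16 − log₂ 8) = 220 / (4 − 3) = 220 ms/bit
  a = 1000 − 220 × 3 = 340 ms
Then RT(4) = 340 + 220 × log₂ 4 = 340 + 220 × 2 ≈ 780.000 ms.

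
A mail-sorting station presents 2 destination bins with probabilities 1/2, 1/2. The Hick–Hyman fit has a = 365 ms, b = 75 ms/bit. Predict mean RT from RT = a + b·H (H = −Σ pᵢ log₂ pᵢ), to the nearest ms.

Each term −pᵢ log₂ pᵢ: 0.5·1 + 0.5·1; summed, H = 1.000 bits.
Mean RT = a + bH = 365 + 75·1.000 = 440.00 ms.

440 ms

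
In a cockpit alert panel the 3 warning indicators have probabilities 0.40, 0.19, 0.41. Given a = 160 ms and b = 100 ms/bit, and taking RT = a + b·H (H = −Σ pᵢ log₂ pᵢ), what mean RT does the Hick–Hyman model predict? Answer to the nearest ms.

311 ms

Entropy contributions −pᵢ log₂ pᵢ: 0.5288, 0.4552, 0.5274; sum H = 1.5114 bits.
RT = a + bH = 160 + 100·1.5114 = 311.14 ms.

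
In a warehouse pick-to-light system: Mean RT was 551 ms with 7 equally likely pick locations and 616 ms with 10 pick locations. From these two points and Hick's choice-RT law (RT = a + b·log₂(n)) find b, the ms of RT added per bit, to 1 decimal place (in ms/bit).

b = (RT₂ − RT₁)/(log₂ n₂ − log₂ n₁) = (616 − 551)/(3.3219 − 2.8074) = 126.318 ms/bit.

126.3 ms/bit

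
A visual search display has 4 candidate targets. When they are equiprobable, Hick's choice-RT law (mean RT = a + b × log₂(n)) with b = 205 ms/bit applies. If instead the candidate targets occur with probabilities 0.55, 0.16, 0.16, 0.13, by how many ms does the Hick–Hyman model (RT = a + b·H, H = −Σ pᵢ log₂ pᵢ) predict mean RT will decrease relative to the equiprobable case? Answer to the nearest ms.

61 ms

Equiprobable entropy H₀ = log₂ 4 = 2.0000 bits.
Skewed entropy H = −Σ pᵢ log₂ pᵢ = 1.7031 bits.
ΔRT = b·(H₀ − H) = 205 × 0.2969 = 60.87 ms.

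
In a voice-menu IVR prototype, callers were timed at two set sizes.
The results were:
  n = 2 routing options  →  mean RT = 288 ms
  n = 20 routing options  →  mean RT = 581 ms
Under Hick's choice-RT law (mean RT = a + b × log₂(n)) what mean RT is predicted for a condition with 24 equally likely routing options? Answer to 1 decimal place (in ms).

Solve the two-equation system in a and b:
  b = (581 − 288) / (log₂ 20 − log₂ 2) = 293 / (4.3219 − 1) = 88.202 ms/bit
  a = 288 − 88.202 × 1 = 199.798 ms
Then RT(24) = 199.798 + 88.202 × log₂ 24 = 199.798 + 88.202 × 4.5850 ≈ 604.200 ms.

604.2 ms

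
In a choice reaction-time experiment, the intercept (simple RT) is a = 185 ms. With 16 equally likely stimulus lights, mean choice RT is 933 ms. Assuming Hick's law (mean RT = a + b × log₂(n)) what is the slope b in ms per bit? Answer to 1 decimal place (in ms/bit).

16 alternatives carry log₂ 16 = 4 bits; the choice cost is 933 − 185 = 748 ms, so b = 748/4 = 187.000 ms/bit.

187.0 ms/bit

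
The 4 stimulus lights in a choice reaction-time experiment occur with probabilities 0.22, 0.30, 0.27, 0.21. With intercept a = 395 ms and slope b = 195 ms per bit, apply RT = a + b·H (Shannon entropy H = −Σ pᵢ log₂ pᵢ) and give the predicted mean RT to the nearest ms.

Entropy contributions −pᵢ log₂ pᵢ: 0.4806, 0.5211, 0.5100, 0.4728; sum H = 1.9845 bits.
RT = a + bH = 395 + 195·1.9845 = 781.98 ms.

782 ms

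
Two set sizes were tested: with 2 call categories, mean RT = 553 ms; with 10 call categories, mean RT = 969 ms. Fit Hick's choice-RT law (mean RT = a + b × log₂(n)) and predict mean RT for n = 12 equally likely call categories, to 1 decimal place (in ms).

1016.1 ms

Fit slope and intercept:
  b = (969 − 553) / (log₂ 10 − log₂ 2) = 416 / (3.3219 − 1) = 179.161 ms/bit
  a = 553 − 179.161 × 1 = 373.839 ms
Then RT(12) = 373.839 + 179.161 × log₂ 12 = 373.839 + 179.161 × 3.5850 ≈ 1016.126 ms.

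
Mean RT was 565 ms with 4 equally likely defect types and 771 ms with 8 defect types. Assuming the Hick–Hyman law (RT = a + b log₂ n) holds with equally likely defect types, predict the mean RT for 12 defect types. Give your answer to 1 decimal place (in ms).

891.5 ms

Fit slope and intercept:
  b = (771 − 565) / (log₂ 8 − log₂ 4) = 206 / (3 − 2) = 206.000 ms/bit
  a = 565 − 206.000 × 2 = 153.000 ms
Then RT(12) = 153.000 + 206.000 × log₂ 12 = 153.000 + 206.000 × 3.5850 ≈ 891.502 ms.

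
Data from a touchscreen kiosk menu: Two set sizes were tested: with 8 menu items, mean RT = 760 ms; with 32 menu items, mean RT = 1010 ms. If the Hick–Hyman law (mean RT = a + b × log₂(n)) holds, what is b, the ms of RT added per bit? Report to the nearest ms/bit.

b = (RT₂ − RT₁)/(log₂ n₂ − log₂ n₁) = (1010 − 760)/(5 − 3) = 125 ms/bit.

125 ms/bit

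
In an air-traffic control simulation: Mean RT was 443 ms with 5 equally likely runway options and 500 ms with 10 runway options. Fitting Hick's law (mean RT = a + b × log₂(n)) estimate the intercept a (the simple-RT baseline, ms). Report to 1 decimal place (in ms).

b = (RT₂ − RT₁)/(log₂ n₂ − log₂ n₁) = (500 − 443)/(3.3219 − 2.3219) = 57.000 ms/bit.
a = RT₁ − b·log₂ n₁ = 443 − 57.000 × 2.3219 = 310.650 ms.

310.7 ms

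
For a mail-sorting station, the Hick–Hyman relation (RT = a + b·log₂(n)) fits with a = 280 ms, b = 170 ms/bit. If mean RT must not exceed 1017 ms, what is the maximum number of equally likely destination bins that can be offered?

20

Information budget: (1017 − 280)/170 = 4.3353 bits, so n ≤ 2^4.3353 = 20.186 → at most 20.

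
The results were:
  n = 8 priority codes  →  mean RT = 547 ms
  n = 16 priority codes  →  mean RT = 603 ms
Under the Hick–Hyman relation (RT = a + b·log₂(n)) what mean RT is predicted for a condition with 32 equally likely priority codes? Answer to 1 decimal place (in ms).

Fit slope and intercept:
  b = (603 − 547) / (log₂ 16 − log₂ 8) = 56 / (4 − 3) = 56.000 ms/bit
  a = 547 − 56.000 × 3 = 379.000 ms
Then RT(32) = 379.000 + 56.000 × log₂ 32 = 379.000 + 56.000 × 5 ≈ 659.000 ms.

659.0 ms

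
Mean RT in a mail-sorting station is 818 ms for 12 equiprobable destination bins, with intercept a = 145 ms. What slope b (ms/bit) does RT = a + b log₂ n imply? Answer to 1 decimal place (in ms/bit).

187.7 ms/bit

log₂(12) = 3.5850 bits.
b = (RT − a)/log₂ n = (818 − 145) / 3.5850 = 187.729 ms/bit.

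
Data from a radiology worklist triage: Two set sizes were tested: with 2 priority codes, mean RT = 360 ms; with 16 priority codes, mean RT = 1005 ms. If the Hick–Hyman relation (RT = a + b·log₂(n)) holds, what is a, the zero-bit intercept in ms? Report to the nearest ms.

145 ms

The slope on a log₂ axis is (1005 − 360) / (4 − 1) = 215 ms/bit.
a = RT₁ − b·log₂ n₁ = 360 − 215 × 1 = 145.000 ms.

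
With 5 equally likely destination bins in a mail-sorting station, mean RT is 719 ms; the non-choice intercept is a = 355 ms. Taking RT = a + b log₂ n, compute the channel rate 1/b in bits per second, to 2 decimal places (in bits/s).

6.38 bits/s

Choice component = 719 − 355 = 364 ms over log₂(5) = 2.3219 bits.
b = 364 / 2.3219 = 156.766 ms/bit, so 1/b = 6.379 bits/s.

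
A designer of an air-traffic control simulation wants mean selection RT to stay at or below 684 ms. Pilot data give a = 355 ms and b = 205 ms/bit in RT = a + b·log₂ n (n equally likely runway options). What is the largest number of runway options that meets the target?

Set 355 + 205·log₂ n ≤ 684 → log₂ n ≤ (684 − 355)/205 = 1.6049.
So n ≤ 2^1.6049 = 3.042; the largest integer n is 3.

3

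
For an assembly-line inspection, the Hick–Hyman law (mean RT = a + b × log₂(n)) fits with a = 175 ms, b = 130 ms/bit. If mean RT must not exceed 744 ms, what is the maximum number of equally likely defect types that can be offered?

Information budget: (744 − 175)/130 = 4.3769 bits, so n ≤ 2^4.3769 = 20.777 → at most 20.

20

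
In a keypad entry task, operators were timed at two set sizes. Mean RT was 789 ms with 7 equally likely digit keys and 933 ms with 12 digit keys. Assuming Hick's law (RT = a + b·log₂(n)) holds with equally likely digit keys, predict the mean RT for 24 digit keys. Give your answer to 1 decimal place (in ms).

RT is linear in log₂ n, so two points fix the line:
  b = (933 − 789) / (log₂ 12 − log₂ 7) = 144 / (3.5850 − 2.8074) = 185.183 ms/bit
  a = 789 − 185.183 × 2.8074 = 269.125 ms
Then RT(24) = 269.125 + 185.183 × log₂ 24 = 269.125 + 185.183 × 4.5850 ≈ 1118.183 ms.

1118.2 ms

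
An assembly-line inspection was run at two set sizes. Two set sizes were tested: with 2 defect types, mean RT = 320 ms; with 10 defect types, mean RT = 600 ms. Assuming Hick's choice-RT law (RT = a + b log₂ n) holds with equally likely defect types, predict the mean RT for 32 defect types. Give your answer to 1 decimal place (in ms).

802.4 ms

Fit slope and intercept:
  b = (600 − 320) / (log₂ 10 − log₂ 2) = 280 / (3.3219 − 1) = 120.589 ms/bit
  a = 320 − 120.589 × 1 = 199.411 ms
Then RT(32) = 199.411 + 120.589 × log₂ 32 = 199.411 + 120.589 × 5 ≈ 802.358 ms.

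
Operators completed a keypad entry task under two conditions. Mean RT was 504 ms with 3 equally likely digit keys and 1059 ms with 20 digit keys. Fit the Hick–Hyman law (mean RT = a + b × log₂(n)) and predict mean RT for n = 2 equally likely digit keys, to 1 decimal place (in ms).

385.4 ms

Solve the two-equation system in a and b:
  b = (1059 − 504) / (log₂ 20 − log₂ 3) = 555 / (4.3219 − 1.5850) = 202.779 ms/bit
  a = 504 − 202.779 × 1.5850 = 182.602 ms
Then RT(2) = 182.602 + 202.779 × log₂ 2 = 182.602 + 202.779 × 1 ≈ 385.382 ms.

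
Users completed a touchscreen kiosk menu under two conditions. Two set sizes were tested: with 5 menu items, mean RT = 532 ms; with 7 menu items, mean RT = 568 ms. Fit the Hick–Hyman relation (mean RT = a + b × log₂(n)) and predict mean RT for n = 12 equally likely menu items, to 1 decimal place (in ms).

625.7 ms

RT is linear in log₂ n, so two points fix the line:
  b = (568 − 532) / (log₂ 7 − log₂ 5) = 36 / (2.8074 − 2.3219) = 74.162 ms/bit
  a = 532 − 74.162 × 2.3219 = 359.802 ms
Then RT(12) = 359.802 + 74.162 × log₂ 12 = 359.802 + 74.162 × 3.5850 ≈ 625.669 ms.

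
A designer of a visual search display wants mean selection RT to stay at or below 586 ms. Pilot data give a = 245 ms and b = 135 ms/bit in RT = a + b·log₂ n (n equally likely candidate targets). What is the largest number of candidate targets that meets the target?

Information budget: (586 − 245)/135 = 2.5259 bits, so n ≤ 2^2.5259 = 5.759 → at most 5.

5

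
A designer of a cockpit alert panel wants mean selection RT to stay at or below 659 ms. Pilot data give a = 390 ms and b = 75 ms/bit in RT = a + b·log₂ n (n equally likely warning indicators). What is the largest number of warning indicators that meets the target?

12

75·log₂ n ≤ 659 − 390 = 269, giving log₂ n ≤ 3.5867 and n ≤ 12.014. The largest whole number is 12.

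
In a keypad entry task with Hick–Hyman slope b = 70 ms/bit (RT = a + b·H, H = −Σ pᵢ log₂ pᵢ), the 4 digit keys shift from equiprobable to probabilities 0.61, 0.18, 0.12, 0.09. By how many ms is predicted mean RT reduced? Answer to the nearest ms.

31 ms

Equiprobable entropy H₀ = log₂ 4 = 2.0000 bits.
Skewed entropy H = −Σ pᵢ log₂ pᵢ = 1.5600 bits.
ΔRT = b·(H₀ − H) = 70 × 0.4400 = 30.80 ms.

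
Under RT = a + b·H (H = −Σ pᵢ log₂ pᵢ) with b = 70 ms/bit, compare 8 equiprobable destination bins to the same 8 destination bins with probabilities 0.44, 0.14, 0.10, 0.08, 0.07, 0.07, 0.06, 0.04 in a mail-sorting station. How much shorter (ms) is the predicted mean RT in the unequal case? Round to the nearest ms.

Equiprobable entropy H₀ = log₂ 8 = 3.0000 bits.
Skewed entropy H = −Σ pᵢ log₂ pᵢ = 2.5084 bits.
ΔRT = b·(H₀ − H) = 70 × 0.4916 = 34.42 ms.

34 ms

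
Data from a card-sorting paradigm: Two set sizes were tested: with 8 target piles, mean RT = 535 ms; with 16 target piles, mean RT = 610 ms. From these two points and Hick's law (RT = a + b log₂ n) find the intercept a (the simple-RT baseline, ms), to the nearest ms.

310 ms

Slope: b = (610 − 535) / (log₂ 16 − log₂ 8) = 75/1.0000 = 75 ms/bit.
Intercept: a = 535 − 75·log₂(8) = 310.000 ms.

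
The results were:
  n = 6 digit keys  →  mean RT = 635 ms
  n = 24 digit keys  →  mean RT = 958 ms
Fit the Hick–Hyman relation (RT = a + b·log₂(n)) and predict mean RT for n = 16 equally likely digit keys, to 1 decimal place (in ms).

863.5 ms

Solve the two-equation system in a and b:
  b = (958 − 635) / (log₂ 24 − log₂ 6) = 323 / (4.5850 − 2.5850) = 161.500 ms/bit
  a = 635 − 161.500 × 2.5850 = 217.529 ms
Then RT(16) = 217.529 + 161.500 × log₂ 16 = 217.529 + 161.500 × 4 ≈ 863.529 ms.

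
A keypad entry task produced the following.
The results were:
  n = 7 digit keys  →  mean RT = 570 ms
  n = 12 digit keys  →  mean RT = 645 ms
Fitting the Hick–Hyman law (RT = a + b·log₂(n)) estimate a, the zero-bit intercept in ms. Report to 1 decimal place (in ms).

299.2 ms

Slope: b = (645 − 570) / (log₂ 12 − log₂ 7) = 75/0.7776 = 96.450 ms/bit.
Intercept: a = 570 − 96.450·log₂(7) = 299.232 ms.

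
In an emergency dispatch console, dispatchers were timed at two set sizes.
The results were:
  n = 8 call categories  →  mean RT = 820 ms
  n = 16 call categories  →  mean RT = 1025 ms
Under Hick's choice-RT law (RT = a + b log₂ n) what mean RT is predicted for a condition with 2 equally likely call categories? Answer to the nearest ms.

RT is linear in log₂ n, so two points fix the line:
  b = (1025 − 820) / (log₂ 16 − log₂ 8) = 205 / (4 − 3) = 205 ms/bit
  a = 820 − 205 × 3 = 205 ms
Then RT(2) = 205 + 205 × log₂ 2 = 205 + 205 × 1 ≈ 410.000 ms.

410 ms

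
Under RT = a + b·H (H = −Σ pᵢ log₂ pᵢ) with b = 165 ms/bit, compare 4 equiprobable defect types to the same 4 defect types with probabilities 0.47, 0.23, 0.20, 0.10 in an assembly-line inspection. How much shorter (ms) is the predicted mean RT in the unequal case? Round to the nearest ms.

34 ms

Equiprobable entropy H₀ = log₂ 4 = 2.0000 bits.
Skewed entropy H = −Σ pᵢ log₂ pᵢ = 1.7962 bits.
ΔRT = b·(H₀ − H) = 165 × 0.2038 = 33.63 ms.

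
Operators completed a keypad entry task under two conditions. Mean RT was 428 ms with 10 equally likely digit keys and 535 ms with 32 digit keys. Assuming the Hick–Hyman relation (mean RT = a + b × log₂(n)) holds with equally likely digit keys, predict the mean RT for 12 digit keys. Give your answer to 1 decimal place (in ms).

Fit slope and intercept:
  b = (535 − 428) / (log₂ 32 − log₂ 10) = 107 / (5 − 3.3219) = 63.764 ms/bit
  a = 428 − 63.764 × 3.3219 = 216.182 ms
Then RT(12) = 216.182 + 63.764 × log₂ 12 = 216.182 + 63.764 × 3.5850 ≈ 444.772 ms.

444.8 ms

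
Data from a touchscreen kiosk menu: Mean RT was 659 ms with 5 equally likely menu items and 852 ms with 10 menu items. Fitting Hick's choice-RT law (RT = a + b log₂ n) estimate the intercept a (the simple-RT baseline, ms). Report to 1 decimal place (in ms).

210.9 ms

Slope: b = (852 − 659) / (log₂ 10 − log₂ 5) = 193/1.0000 = 193.000 ms/bit.
Intercept: a = 659 − 193.000·log₂(5) = 210.868 ms.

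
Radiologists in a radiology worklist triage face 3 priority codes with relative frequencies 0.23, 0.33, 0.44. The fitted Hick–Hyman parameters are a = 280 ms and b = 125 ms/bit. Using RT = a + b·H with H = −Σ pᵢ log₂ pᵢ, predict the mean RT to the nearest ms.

472 ms

Entropy contributions −pᵢ log₂ pᵢ: 0.4877, 0.5278, 0.5211; sum H = 1.5366 bits.
RT = a + bH = 280 + 125·1.5366 = 472.08 ms.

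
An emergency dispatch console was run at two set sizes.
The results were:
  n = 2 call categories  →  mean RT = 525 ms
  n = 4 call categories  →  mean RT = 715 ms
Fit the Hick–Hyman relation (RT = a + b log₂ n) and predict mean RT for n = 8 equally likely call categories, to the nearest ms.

With log₂ n on the abscissa the relation is linear; from the two conditions:
  b = (715 − 525) / (log₂ 4 − log₂ 2) = 190 / (2 − 1) = 190 ms/bit
  a = 525 − 190 × 1 = 335 ms
Then RT(8) = 335 + 190 × log₂ 8 = 335 + 190 × 3 ≈ 905.000 ms.

905 ms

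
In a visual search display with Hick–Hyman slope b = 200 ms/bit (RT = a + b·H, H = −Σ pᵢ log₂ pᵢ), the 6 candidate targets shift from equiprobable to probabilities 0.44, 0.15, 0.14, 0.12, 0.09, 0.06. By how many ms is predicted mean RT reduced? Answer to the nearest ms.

The RT saving is b·ΔH. Equiprobable H₀ = log₂(6) = 2.5850 bits; with the given probabilities H = 2.2521 bits.
b·(H₀ − H) = 200 × (2.5850 − 2.2521) = 66.58 ms.

67 ms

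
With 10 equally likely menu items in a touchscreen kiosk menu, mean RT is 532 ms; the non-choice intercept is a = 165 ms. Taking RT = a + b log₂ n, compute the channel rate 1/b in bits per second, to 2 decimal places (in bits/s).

9.05 bits/s

b = (532 − 165)/log₂ 10 = 367/3.3219 = 110.478 ms per bit = 0.11048 s/bit; the reciprocal is 9.052 bits/s.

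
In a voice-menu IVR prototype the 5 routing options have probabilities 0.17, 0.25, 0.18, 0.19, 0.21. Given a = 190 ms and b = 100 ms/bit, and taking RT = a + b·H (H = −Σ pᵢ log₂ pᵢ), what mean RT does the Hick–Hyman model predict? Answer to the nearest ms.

421 ms

H = 0.17·log₂(1/0.17) + 0.25·log₂(1/0.25) + 0.18·log₂(1/0.18) + 0.19·log₂(1/0.19) + 0.21·log₂(1/0.21) = 2.3079 bits.
RT = 190 + 100 × 2.3079 = 420.79 ms.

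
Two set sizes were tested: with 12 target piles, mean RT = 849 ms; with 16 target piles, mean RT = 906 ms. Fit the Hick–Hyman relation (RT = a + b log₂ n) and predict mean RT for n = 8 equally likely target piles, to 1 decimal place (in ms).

768.7 ms

With log₂ n on the abscissa the relation is linear; from the two conditions:
  b = (906 − 849) / (log₂ 16 − log₂ 12) = 57 / (4 − 3.5850) = 137.337 ms/bit
  a = 849 − 137.337 × 3.5850 = 356.652 ms
Then RT(8) = 356.652 + 137.337 × log₂ 8 = 356.652 + 137.337 × 3 ≈ 768.663 ms.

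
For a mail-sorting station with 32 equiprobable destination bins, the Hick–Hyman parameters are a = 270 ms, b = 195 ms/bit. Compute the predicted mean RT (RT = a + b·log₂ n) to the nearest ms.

1245 ms

log₂(32) = 5 bits, so RT = 270 + 195 × 5 ≈ 1245.000 ms.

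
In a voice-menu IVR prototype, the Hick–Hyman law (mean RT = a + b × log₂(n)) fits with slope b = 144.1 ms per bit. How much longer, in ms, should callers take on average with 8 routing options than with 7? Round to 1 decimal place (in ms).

27.8 ms

Only the slope matters, since a is common to both: ΔRT = b·log₂(n₂/n₁).
log₂(8) − log₂(7) = 3 − 2.8074 = 0.1926.
ΔRT = 144.1 × 0.1926 = 27.760 ms.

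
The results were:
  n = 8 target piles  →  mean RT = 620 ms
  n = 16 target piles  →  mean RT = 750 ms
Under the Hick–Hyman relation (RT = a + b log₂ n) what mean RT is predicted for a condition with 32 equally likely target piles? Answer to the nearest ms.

880 ms

With log₂ n on the abscissa the relation is linear; from the two conditions:
  b = (750 − 620) / (log₂ 16 − log₂ 8) = 130 / (4 − 3) = 130 ms/bit
  a = 620 − 130 × 3 = 230 ms
Then RT(32) = 230 + 130 × log₂ 32 = 230 + 130 × 5 ≈ 880.000 ms.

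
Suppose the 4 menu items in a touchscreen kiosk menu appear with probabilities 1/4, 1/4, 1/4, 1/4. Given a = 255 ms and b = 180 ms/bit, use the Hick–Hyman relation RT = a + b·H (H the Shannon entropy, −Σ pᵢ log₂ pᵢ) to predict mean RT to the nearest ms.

H = −Σ pᵢ log₂ pᵢ = 0.25·2 + 0.25·2 + 0.25·2 + 0.25·2 = 2.000 bits.
RT = 255 + 180 × 2.000 = 615.00 ms.

615 ms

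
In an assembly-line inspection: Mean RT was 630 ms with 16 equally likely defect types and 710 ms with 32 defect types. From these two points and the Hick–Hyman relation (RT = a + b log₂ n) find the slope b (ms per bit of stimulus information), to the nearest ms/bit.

b = (RT₂ − RT₁)/(log₂ n₂ − log₂ n₁) = (710 − 630)/(5 − 4) = 80 ms/bit.

80 ms/bit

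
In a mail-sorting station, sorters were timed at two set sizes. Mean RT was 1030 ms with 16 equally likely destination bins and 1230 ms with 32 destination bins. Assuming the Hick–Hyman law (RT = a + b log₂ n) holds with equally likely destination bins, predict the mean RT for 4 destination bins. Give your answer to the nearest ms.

With log₂ n on the abscissa the relation is linear; from the two conditions:
  b = (1230 − 1030) / (log₂ 32 − log₂ 16) = 200 / (5 − 4) = 200 ms/bit
  a = 1030 − 200 × 4 = 230 ms
Then RT(4) = 230 + 200 × log₂ 4 = 230 + 200 × 2 ≈ 630.000 ms.

630 ms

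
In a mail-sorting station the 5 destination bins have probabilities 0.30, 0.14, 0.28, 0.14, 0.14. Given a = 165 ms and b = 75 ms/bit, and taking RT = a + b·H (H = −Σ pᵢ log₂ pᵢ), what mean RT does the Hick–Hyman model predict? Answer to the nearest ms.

332 ms

Entropy contributions −pᵢ log₂ pᵢ: 0.5211, 0.3971, 0.5142, 0.3971, 0.3971; sum H = 2.2266 bits.
RT = a + bH = 165 + 75·2.2266 = 332.00 ms.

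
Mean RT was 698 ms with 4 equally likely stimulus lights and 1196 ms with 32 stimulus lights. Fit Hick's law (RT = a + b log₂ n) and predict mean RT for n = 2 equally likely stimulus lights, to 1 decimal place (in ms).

With log₂ n on the abscissa the relation is linear; from the two conditions:
  b = (1196 − 698) / (log₂ 32 − log₂ 4) = 498 / (5 − 2) = 166.000 ms/bit
  a = 698 − 166.000 × 2 = 366.000 ms
Then RT(2) = 366.000 + 166.000 × log₂ 2 = 366.000 + 166.000 × 1 ≈ 532.000 ms.

532.0 ms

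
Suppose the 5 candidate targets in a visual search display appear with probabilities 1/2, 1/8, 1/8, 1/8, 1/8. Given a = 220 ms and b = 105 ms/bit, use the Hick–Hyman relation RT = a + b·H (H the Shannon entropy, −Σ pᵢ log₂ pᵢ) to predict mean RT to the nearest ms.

H = −Σ pᵢ log₂ pᵢ = 0.5·1 + 0.125·3 + 0.125·3 + 0.125·3 + 0.125·3 = 2.000 bits.
RT = 220 + 105 × 2.000 = 430.00 ms.

430 ms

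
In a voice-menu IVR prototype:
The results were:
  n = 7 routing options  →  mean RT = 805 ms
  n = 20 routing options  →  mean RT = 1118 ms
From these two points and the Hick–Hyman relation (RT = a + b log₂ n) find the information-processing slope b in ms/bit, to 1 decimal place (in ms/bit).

The slope on a log₂ axis is (1118 − 805) / (4.3219 − 2.8074) = 206.659 ms/bit.

206.7 ms/bit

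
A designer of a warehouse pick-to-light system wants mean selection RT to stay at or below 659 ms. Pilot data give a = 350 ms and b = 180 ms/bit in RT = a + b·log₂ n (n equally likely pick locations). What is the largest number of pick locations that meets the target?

Information budget: (659 − 350)/180 = 1.7167 bits, so n ≤ 2^1.7167 = 3.287 → at most 3.

3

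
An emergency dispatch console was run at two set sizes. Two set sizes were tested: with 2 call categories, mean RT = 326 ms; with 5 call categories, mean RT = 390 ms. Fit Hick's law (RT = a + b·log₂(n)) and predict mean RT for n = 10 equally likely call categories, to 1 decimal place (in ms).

Solve the two-equation system in a and b:
  b = (390 − 326) / (log₂ 5 − log₂ 2) = 64 / (2.3219 − 1) = 48.414 ms/bit
  a = 326 − 48.414 × 1 = 277.586 ms
Then RT(10) = 277.586 + 48.414 × log₂ 10 = 277.586 + 48.414 × 3.3219 ≈ 438.414 ms.

438.4 ms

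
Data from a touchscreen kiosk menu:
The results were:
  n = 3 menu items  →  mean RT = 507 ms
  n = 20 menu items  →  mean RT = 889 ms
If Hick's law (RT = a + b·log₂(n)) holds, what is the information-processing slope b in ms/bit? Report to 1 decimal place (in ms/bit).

Slope: b = (889 − 507) / (log₂ 20 − log₂ 3) = 382/2.7370 = 139.571 ms/bit.

139.6 ms/bit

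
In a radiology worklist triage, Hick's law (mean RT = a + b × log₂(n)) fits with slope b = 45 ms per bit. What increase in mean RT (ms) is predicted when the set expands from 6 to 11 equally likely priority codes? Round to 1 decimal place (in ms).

39.4 ms

Only the slope matters, since a is common to both: ΔRT = b·log₂(n₂/n₁).
log₂(11) − log₂(6) = 3.4594 − 2.5850 = 0.8745.
ΔRT = 45 × 0.8745 = 39.351 ms.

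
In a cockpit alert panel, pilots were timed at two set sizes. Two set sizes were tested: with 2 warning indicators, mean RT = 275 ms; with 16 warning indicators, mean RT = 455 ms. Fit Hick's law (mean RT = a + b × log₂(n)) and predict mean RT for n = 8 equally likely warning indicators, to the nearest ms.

With log₂ n on the abscissa the relation is linear; from the two conditions:
  b = (455 − 275) / (log₂ 16 − log₂ 2) = 180 / (4 − 1) = 60 ms/bit
  a = 275 − 60 × 1 = 215 ms
Then RT(8) = 215 + 60 × log₂ 8 = 215 + 60 × 3 ≈ 395.000 ms.

395 ms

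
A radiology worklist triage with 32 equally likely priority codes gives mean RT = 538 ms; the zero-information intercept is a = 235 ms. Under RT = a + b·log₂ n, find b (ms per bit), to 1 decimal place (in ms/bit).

60.6 ms/bit

log₂(32) = 5 bits.
b = (RT − a)/log₂ n = (538 − 235) / 5 = 60.600 ms/bit.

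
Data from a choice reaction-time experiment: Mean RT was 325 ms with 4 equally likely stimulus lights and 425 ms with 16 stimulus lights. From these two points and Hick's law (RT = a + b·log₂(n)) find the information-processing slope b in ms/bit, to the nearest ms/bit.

b = (RT₂ − RT₁)/(log₂ n₂ − log₂ n₁) = (425 − 325)/(4 − 2) = 50 ms/bit.

50 ms/bit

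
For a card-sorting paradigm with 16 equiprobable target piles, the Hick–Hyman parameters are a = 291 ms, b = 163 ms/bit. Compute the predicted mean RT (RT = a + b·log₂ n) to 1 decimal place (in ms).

943.0 ms

log₂(16) = 4 bits, so RT = 291 + 163 × 4 ≈ 943.000 ms.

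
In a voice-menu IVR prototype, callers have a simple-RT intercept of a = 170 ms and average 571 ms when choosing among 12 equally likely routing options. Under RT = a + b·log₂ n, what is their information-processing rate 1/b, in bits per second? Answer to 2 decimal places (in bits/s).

Choice component = 571 − 170 = 401 ms over log₂(12) = 3.5850 bits.
b = 401 / 3.5850 = 111.856 ms/bit, so 1/b = 8.940 bits/s.

8.94 bits/s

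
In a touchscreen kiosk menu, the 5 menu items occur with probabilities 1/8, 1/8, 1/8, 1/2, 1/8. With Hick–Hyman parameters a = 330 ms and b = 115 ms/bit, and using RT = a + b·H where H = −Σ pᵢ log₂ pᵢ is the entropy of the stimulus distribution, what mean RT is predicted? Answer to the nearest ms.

Each term −pᵢ log₂ pᵢ: 0.125·3 + 0.125·3 + 0.125·3 + 0.5·1 + 0.125·3; summed, H = 2.000 bits.
Mean RT = a + bH = 330 + 115·2.000 = 560.00 ms.

560 ms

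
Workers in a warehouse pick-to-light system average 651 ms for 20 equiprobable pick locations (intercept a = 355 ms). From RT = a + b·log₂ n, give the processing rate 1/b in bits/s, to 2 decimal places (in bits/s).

Choice component = 651 − 355 = 296 ms over log₂(20) = 4.3219 bits.
b = 296 / 4.3219 = 68.488 ms/bit, so 1/b = 14.601 bits/s.

14.60 bits/s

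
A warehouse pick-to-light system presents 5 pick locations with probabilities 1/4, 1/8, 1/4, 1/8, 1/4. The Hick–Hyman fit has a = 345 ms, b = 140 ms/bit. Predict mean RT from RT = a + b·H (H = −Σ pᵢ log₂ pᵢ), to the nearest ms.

H = −Σ pᵢ log₂ pᵢ = 0.25·2 + 0.125·3 + 0.25·2 + 0.125·3 + 0.25·2 = 2.250 bits.
RT = 345 + 140 × 2.250 = 660.00 ms.

660 ms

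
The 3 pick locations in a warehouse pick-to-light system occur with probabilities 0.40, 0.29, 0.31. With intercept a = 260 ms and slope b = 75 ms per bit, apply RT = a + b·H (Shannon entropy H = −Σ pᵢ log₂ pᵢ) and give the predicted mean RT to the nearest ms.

H = 0.40·log₂(1/0.40) + 0.29·log₂(1/0.29) + 0.31·log₂(1/0.31) = 1.5705 bits.
RT = 260 + 75 × 1.5705 = 377.79 ms.

378 ms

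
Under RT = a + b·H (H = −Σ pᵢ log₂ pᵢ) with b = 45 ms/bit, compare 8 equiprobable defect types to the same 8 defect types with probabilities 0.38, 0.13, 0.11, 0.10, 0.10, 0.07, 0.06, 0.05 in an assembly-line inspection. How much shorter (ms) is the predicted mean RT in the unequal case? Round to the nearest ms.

Equiprobable entropy H₀ = log₂ 8 = 3.0000 bits.
Skewed entropy H = −Σ pᵢ log₂ pᵢ = 2.6560 bits.
ΔRT = b·(H₀ − H) = 45 × 0.3440 = 15.48 ms.

15 ms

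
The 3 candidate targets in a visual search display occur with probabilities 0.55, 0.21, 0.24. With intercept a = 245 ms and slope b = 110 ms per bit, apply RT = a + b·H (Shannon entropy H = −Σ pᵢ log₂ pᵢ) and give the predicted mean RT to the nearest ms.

Entropy contributions −pᵢ log₂ pᵢ: 0.4744, 0.4728, 0.4941; sum H = 1.4413 bits.
RT = a + bH = 245 + 110·1.4413 = 403.55 ms.

404 ms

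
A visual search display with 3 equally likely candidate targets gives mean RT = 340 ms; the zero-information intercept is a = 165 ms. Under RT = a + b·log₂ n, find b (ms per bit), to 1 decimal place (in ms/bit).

110.4 ms/bit

3 alternatives carry log₂ 3 = 1.5850 bits; the choice cost is 340 − 165 = 175 ms, so b = 175/1.5850 = 110.413 ms/bit.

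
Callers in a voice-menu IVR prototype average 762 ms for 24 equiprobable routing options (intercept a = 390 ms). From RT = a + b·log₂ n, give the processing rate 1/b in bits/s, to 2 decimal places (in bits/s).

12.33 bits/s

b = (762 − 390)/log₂ 24 = 372/4.5850 = 81.135 ms per bit = 0.08113 s/bit; the reciprocal is 12.325 bits/s.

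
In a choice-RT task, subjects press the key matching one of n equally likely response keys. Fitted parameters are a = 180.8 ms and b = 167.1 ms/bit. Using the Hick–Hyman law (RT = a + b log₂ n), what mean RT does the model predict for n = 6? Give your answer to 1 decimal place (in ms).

612.7 ms

log₂(6) = 2.5850 bits, so RT = 180.8 + 167.1 × 2.5850 ≈ 612.747 ms.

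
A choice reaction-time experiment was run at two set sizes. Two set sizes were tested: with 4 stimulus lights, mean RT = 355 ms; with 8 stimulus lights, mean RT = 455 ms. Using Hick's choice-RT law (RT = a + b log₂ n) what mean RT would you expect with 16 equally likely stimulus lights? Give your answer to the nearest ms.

Solve the two-equation system in a and b:
  b = (455 − 355) / (log₂ 8 − log₂ 4) = 100 / (3 − 2) = 100 ms/bit
  a = 355 − 100 × 2 = 155 ms
Then RT(16) = 155 + 100 × log₂ 16 = 155 + 100 × 4 ≈ 555.000 ms.

555 ms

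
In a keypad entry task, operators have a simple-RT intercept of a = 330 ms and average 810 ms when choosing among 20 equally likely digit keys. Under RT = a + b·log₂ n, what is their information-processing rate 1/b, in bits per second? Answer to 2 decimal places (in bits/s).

9.00 bits/s

b = (810 − 330)/log₂ 20 = 480/4.3219 = 111.062 ms per bit = 0.11106 s/bit; the reciprocal is 9.004 bits/s.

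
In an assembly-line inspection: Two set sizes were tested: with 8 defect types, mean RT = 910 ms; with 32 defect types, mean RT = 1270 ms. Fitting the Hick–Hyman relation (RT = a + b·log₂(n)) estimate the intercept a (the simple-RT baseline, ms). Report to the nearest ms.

Slope: b = (1270 − 910) / (log₂ 32 − log₂ 8) = 360/2.0000 = 180 ms/bit.
Intercept: a = 910 − 180·log₂(8) = 370.000 ms.

370 ms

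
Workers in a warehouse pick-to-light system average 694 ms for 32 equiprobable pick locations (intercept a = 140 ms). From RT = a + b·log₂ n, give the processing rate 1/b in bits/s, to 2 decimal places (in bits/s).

b = (694 − 140)/log₂ 32 = 554/5 = 110.800 ms per bit = 0.11080 s/bit; the reciprocal is 9.025 bits/s.

9.03 bits/s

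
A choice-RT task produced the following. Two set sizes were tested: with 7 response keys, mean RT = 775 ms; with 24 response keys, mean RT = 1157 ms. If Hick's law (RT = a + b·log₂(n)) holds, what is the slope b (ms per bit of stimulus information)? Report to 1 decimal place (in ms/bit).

The slope on a log₂ axis is (1157 − 775) / (4.5850 − 2.8074) = 214.896 ms/bit.

214.9 ms/bit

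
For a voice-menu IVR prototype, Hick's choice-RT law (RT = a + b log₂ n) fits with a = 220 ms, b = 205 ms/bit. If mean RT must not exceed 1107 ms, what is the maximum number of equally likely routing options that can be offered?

Information budget: (1107 − 220)/205 = 4.3268 bits, so n ≤ 2^4.3268 = 20.068 → at most 20.

20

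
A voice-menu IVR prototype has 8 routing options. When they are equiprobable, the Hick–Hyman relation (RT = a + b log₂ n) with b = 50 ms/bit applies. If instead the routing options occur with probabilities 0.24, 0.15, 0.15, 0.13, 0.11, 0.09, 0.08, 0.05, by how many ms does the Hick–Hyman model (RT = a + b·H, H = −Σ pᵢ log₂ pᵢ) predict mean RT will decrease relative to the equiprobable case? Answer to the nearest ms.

7 ms

The RT saving is b·ΔH. Equiprobable H₀ = log₂(8) = 3.0000 bits; with the given probabilities H = 2.8684 bits.
b·(H₀ − H) = 50 × (3.0000 − 2.8684) = 6.58 ms.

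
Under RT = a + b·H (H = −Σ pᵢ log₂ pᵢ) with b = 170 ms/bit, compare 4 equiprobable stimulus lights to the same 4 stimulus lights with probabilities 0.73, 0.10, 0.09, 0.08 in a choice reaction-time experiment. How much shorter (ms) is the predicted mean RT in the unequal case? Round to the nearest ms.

124 ms

Equiprobable entropy H₀ = log₂ 4 = 2.0000 bits.
Skewed entropy H = −Σ pᵢ log₂ pᵢ = 1.2678 bits.
ΔRT = b·(H₀ − H) = 170 × 0.7322 = 124.47 ms.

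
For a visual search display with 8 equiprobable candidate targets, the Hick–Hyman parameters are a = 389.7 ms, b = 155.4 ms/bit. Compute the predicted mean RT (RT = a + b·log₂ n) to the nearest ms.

856 ms

log₂(8) = 3 bits, so RT = 389.7 + 155.4 × 3 ≈ 855.900 ms.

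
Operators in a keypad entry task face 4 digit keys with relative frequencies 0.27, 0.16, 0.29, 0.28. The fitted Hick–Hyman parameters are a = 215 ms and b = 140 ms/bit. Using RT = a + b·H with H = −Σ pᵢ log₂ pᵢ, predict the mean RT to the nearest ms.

Entropy contributions −pᵢ log₂ pᵢ: 0.5100, 0.4230, 0.5179, 0.5142; sum H = 1.9652 bits.
RT = a + bH = 215 + 140·1.9652 = 490.12 ms.

490 ms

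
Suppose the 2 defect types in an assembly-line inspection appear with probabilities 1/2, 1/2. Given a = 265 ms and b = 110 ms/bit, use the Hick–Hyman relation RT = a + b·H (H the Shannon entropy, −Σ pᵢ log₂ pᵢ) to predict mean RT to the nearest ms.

Each term −pᵢ log₂ pᵢ: 0.5·1 + 0.5·1; summed, H = 1.000 bits.
Mean RT = a + bH = 265 + 110·1.000 = 375.00 ms.

375 ms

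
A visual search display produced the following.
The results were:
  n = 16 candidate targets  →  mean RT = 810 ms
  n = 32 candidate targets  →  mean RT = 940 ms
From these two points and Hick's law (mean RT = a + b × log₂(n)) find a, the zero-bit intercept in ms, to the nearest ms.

290 ms

The slope on a log₂ axis is (940 − 810) / (5 − 4) = 130 ms/bit.
a = RT₁ − b·log₂ n₁ = 810 − 130 × 4 = 290.000 ms.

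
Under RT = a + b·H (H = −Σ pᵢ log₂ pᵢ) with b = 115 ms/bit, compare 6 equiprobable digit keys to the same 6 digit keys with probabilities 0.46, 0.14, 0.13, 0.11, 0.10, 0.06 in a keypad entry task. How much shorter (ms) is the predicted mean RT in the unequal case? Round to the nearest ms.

Equiprobable entropy H₀ = log₂ 6 = 2.5850 bits.
Skewed entropy H = −Σ pᵢ log₂ pᵢ = 2.2211 bits.
ΔRT = b·(H₀ − H) = 115 × 0.3639 = 41.84 ms.

42 ms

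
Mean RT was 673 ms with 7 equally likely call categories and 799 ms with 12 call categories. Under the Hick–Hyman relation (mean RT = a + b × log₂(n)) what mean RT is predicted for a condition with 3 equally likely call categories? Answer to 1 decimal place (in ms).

474.9 ms

With log₂ n on the abscissa the relation is linear; from the two conditions:
  b = (799 − 673) / (log₂ 12 − log₂ 7) = 126 / (3.5850 − 2.8074) = 162.035 ms/bit
  a = 673 − 162.035 × 2.8074 = 218.109 ms
Then RT(3) = 218.109 + 162.035 × log₂ 3 = 218.109 + 162.035 × 1.5850 ≈ 474.929 ms.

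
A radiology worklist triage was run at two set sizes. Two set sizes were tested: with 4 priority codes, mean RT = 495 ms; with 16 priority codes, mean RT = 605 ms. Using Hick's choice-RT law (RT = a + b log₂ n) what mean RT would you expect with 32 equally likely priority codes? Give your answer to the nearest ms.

660 ms

Fit slope and intercept:
  b = (605 − 495) / (log₂ 16 − log₂ 4) = 110 / (4 − 2) = 55 ms/bit
  a = 495 − 55 × 2 = 385 ms
Then RT(32) = 385 + 55 × log₂ 32 = 385 + 55 × 5 ≈ 660.000 ms.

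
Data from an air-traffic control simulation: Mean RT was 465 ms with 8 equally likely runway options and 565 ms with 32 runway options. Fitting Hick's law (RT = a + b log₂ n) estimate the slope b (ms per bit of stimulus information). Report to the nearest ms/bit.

Slope: b = (565 − 465) / (log₂ 32 − log₂ 8) = 100/2.0000 = 50 ms/bit.

50 ms/bit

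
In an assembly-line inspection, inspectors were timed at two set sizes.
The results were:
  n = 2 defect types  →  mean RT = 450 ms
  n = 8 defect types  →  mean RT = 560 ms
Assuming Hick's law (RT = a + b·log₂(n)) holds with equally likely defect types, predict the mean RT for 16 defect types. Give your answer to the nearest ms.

615 ms

RT is linear in log₂ n, so two points fix the line:
  b = (560 − 450) / (log₂ 8 − log₂ 2) = 110 / (3 − 1) = 55 ms/bit
  a = 450 − 55 × 1 = 395 ms
Then RT(16) = 395 + 55 × log₂ 16 = 395 + 55 × 4 ≈ 615.000 ms.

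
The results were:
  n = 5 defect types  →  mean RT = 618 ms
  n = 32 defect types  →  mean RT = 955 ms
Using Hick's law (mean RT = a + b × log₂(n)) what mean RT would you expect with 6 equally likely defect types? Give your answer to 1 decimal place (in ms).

Solve the two-equation system in a and b:
  b = (955 − 618) / (log₂ 32 − log₂ 5) = 337 / (5 − 2.3219) = 125.837 ms/bit
  a = 618 − 125.837 × 2.3219 = 325.816 ms
Then RT(6) = 325.816 + 125.837 × log₂ 6 = 325.816 + 125.837 × 2.5850 ≈ 651.099 ms.

651.1 ms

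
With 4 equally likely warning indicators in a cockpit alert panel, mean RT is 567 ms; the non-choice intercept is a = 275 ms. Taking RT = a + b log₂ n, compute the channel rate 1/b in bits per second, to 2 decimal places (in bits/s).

6.85 bits/s

b = (567 − 275)/log₂ 4 = 292/2 = 146.000 ms per bit = 0.14600 s/bit; the reciprocal is 6.849 bits/s.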